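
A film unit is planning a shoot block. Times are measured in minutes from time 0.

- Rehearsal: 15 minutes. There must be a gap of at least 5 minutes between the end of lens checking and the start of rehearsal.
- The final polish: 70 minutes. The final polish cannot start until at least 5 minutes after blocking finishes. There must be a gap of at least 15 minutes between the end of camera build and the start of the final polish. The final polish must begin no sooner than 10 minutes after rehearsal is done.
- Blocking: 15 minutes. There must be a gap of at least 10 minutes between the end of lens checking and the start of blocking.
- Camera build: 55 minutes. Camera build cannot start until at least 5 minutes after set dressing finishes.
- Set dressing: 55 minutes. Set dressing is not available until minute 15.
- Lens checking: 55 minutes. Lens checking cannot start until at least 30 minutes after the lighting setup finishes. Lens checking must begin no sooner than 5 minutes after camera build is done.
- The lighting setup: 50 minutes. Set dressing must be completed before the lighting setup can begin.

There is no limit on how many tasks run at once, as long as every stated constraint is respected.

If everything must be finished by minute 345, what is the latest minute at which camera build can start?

130

To finish by minute 345, the final polish (duration 70) must start no later than minute 275.
Blocking feeds into the final polish (must start by minute 275, minus 5-minute gap → minute 270); so blocking must finish by minute 270 and therefore start by minute 255.
Rehearsal has to be done before the final polish (must start by minute 275, minus 10-minute gap → minute 265). That means finishing by minute 265, i.e. starting by 265 − 15 = minute 250.
Lens checking must finish in time for blocking (must start by minute 255, minus 10-minute gap → minute 245); rehearsal (must start by minute 250, minus 5-minute gap → minute 245). The tightest is minute 245, so lens checking must start by 245 − 55 = minute 190.
Camera build feeds lens checking (must start by minute 190, minus 5-minute gap → minute 185); the final polish (must start by minute 275, minus 15-minute gap → minute 260). Taking the minimum, camera build must finish by minute 185 and start by 185 − 55 = minute 130.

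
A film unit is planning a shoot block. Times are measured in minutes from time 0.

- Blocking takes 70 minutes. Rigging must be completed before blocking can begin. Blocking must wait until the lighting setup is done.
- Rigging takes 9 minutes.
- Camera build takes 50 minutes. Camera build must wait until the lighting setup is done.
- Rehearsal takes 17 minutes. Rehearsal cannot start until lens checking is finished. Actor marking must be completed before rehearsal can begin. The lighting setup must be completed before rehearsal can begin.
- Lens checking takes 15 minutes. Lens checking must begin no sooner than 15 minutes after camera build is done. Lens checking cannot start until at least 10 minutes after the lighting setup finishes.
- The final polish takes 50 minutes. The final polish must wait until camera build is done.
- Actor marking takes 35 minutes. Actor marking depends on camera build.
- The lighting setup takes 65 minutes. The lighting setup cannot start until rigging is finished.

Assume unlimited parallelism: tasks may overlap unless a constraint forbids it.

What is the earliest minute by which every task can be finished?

176

Rigging can start immediately at minute 0; it finishes at minute 9.
After rigging (finishes minute 9), the lighting setup can start at minute 9 and finishes at minute 74.
For blocking: rigging (finishes minute 9); the lighting setup (finishes minute 74). Taking the maximum gives a start of minute 74, and it finishes at 74 + 70 = minute 144.
Camera build waits on the lighting setup (finishes minute 74), so it starts at minute 74 and finishes at 74 + 50 = minute 124.
The final polish waits on camera build (finishes minute 124), so it starts at minute 124 and finishes at 124 + 50 = minute 174.
After camera build (finishes minute 124), actor marking can start at minute 124 and finishes at minute 159.
For lens checking: camera build (finishes minute 124, plus 15-minute gap → minute 139); the lighting setup (finishes minute 74, plus 10-minute gap → minute 84). Taking the maximum gives a start of minute 139, and it finishes at 139 + 15 = minute 154.
Rehearsal cannot start until lens checking (finishes minute 154); actor marking (finishes minute 159); the lighting setup (finishes minute 74). The controlling bound is minute 159, so rehearsal finishes at 159 + 17 = minute 176.
All tasks are finished once the last one completes. Finish times: Rigging at 9, The lighting setup at 74, Camera build at 124, Lens checking at 154, Blocking at 144, Actor marking at 159, Rehearsal at 176, The final polish at 174. The latest is minute 176.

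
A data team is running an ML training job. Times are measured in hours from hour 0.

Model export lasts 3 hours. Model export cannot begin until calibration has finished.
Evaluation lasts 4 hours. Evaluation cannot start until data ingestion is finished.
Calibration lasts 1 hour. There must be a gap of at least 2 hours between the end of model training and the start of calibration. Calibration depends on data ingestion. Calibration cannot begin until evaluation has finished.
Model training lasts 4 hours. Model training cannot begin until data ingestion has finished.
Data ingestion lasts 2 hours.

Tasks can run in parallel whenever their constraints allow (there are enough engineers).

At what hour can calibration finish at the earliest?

Data ingestion can start immediately at hour 0; it finishes at hour 2.
Evaluation cannot begin until data ingestion (finishes hour 2). It runs from hour 2 to 2 + 4 = hour 6.
After data ingestion (finishes hour 2), model training can start at hour 2 and finishes at hour 6.
Calibration needs all of model training (finishes hour 6, plus 2-hour gap → hour 8); data ingestion (finishes hour 2); evaluation (finishes hour 6). That puts its earliest start at hour 8; it finishes at 8 + 1 = hour 9.

9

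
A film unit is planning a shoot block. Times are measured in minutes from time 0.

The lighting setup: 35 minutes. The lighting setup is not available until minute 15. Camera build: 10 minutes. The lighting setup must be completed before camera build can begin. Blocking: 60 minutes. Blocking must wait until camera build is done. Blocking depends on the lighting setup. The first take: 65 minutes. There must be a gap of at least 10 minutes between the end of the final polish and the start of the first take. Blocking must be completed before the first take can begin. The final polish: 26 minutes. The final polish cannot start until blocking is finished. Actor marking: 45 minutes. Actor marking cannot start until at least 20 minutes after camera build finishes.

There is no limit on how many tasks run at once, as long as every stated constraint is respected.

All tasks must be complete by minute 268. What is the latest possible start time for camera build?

97

The first take must finish by minute 268; it takes 65 minutes, so it must start by 268 − 65 = minute 203.
Since the first take (must start by minute 203, minus 10-minute gap → minute 193) depends on it, the final polish must finish by minute 193. Backing off its 26-minute duration gives a latest start of minute 167.
Blocking feeds the final polish (must start by minute 167); the first take (must start by minute 203). Taking the minimum, blocking must finish by minute 167 and start by 167 − 60 = minute 107.
To finish by minute 268, actor marking (duration 45) must start no later than minute 223.
Camera build feeds blocking (must start by minute 107); actor marking (must start by minute 223, minus 20-minute gap → minute 203). Taking the minimum, camera build must finish by minute 107 and start by 107 − 10 = minute 97.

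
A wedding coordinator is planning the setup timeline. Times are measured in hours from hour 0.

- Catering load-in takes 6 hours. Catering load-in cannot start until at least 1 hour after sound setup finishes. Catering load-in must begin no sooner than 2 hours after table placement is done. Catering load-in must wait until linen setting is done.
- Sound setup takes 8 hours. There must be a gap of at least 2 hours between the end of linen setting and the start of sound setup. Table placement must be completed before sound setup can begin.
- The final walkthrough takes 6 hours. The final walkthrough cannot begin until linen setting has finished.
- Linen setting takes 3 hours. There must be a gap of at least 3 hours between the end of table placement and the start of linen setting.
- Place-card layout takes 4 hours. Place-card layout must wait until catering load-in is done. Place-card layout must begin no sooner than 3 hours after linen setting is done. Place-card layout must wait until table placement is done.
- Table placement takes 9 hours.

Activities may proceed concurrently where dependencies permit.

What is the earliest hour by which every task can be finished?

36

Table placement can start immediately at hour 0; it finishes at hour 9.
Linen setting waits on table placement (finishes hour 9, plus 3-hour gap → hour 12), so it starts at hour 12 and finishes at 12 + 3 = hour 15.
The final walkthrough cannot begin until linen setting (finishes hour 15). It runs from hour 15 to 15 + 6 = hour 21.
Sound setup cannot start until linen setting (finishes hour 15, plus 2-hour gap → hour 17); table placement (finishes hour 9). The controlling bound is hour 17, so sound setup finishes at 17 + 8 = hour 25.
For catering load-in: sound setup (finishes hour 25, plus 1-hour gap → hour 26); table placement (finishes hour 9, plus 2-hour gap → hour 11); linen setting (finishes hour 15). Taking the maximum gives a start of hour 26, and it finishes at 26 + 6 = hour 32.
Place-card layout needs all of catering load-in (finishes hour 32); linen setting (finishes hour 15, plus 3-hour gap → hour 18); table placement (finishes hour 9). That puts its earliest start at hour 32; it finishes at 32 + 4 = hour 36.
All tasks are finished once the last one completes. Finish times: Table placement at 9, Linen setting at 15, Sound setup at 25, Catering load-in at 32, Place-card layout at 36, The final walkthrough at 21. The latest is hour 36.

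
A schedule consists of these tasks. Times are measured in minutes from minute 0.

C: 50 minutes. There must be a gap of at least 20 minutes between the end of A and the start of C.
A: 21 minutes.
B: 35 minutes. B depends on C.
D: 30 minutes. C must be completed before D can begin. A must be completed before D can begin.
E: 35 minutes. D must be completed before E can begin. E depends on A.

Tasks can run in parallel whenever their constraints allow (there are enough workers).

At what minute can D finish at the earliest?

Nothing blocks A, so it runs from minute 0 to minute 21.
After A (finishes minute 21, plus 20-minute gap → minute 41), C can start at minute 41 and finishes at minute 91.
D needs all of C (finishes minute 91); A (finishes minute 21). That puts its earliest start at minute 91; it finishes at 91 + 30 = minute 121.

121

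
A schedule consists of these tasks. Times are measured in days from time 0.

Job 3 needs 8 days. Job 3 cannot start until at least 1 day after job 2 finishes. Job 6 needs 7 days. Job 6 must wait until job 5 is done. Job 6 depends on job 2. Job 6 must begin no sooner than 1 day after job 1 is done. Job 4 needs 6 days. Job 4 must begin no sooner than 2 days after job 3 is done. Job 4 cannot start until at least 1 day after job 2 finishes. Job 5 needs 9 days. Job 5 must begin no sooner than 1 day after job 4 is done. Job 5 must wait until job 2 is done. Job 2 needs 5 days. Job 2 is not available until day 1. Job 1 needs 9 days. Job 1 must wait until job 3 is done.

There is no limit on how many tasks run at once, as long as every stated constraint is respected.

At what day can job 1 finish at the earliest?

After its own release at day 1, job 2 can start at day 1 and finishes at day 6.
Job 3 cannot begin until job 2 (finishes day 6, plus 1-day gap → day 7). It runs from day 7 to 7 + 8 = day 15.
Job 1 cannot begin until job 3 (finishes day 15). It runs from day 15 to 15 + 9 = day 24.

24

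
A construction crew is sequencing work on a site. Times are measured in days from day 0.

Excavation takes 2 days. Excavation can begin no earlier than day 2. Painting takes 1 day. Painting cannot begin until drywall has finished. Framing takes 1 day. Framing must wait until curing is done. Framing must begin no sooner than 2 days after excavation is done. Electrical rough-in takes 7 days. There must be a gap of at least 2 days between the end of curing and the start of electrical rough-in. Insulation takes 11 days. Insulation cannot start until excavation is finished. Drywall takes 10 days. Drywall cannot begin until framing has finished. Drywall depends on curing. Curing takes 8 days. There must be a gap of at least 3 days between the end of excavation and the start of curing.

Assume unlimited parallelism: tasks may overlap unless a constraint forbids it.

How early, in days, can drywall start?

After its own release at day 2, excavation can start at day 2 and finishes at day 4.
Curing waits on excavation (finishes day 4, plus 3-day gap → day 7), so it starts at day 7 and finishes at 7 + 8 = day 15.
Framing cannot start until curing (finishes day 15); excavation (finishes day 4, plus 2-day gap → day 6). The controlling bound is day 15, so framing finishes at 15 + 1 = day 16.
Drywall waits on framing (finishes day 16); curing (finishes day 15). The latest of these is day 16, which is the earliest drywall can start.

16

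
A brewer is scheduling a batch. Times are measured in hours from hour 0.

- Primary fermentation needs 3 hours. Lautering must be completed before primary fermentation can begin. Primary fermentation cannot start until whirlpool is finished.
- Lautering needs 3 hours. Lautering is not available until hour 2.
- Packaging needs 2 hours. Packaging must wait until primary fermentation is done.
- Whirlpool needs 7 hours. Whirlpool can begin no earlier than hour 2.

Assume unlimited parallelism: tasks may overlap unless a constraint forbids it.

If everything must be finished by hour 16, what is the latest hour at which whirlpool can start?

4

Packaging has no dependents, so it just needs to finish by hour 16. Starting by 16 − 2 = hour 14 achieves that.
Primary fermentation has to be done before packaging (must start by hour 14). That means finishing by hour 14, i.e. starting by 14 − 3 = hour 11.
Whirlpool must finish before primary fermentation (must start by hour 11). With a 7-hour duration, whirlpool must start by 11 − 7 = hour 4.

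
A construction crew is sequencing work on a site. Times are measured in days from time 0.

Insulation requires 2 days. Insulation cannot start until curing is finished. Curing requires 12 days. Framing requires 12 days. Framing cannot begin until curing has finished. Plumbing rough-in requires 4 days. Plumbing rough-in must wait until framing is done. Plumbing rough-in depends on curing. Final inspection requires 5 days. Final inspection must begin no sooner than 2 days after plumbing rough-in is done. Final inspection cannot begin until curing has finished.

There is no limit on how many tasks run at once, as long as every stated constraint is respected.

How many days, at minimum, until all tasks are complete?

Curing has no prerequisites, so it starts at day 0 and finishes at day 12.
Insulation waits on curing (finishes day 12), so it starts at day 12 and finishes at 12 + 2 = day 14.
After curing (finishes day 12), framing can start at day 12 and finishes at day 24.
Plumbing rough-in cannot start until framing (finishes day 24); curing (finishes day 12). The controlling bound is day 24, so plumbing rough-in finishes at 24 + 4 = day 28.
Final inspection cannot start until plumbing rough-in (finishes day 28, plus 2-day gap → day 30); curing (finishes day 12). The controlling bound is day 30, so final inspection finishes at 30 + 5 = day 35.
All tasks are finished once the last one completes. Finish times: Curing at 12, Framing at 24, Plumbing rough-in at 28, Insulation at 14, Final inspection at 35. The latest is day 35.

35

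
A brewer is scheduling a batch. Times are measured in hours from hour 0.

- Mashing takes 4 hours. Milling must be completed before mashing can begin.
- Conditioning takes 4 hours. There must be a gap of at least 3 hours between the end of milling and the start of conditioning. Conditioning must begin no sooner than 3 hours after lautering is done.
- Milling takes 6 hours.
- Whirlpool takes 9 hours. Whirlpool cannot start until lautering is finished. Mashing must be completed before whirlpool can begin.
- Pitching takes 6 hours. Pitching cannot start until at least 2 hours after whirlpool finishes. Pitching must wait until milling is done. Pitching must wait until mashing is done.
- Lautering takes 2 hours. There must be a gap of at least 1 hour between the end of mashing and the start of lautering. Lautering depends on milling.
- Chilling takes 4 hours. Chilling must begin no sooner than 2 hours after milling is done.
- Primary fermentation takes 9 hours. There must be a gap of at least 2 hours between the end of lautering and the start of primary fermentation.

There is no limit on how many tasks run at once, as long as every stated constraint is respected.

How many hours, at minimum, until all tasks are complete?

Milling has no prerequisites, so it starts at hour 0 and finishes at hour 6.
Chilling cannot begin until milling (finishes hour 6, plus 2-hour gap → hour 8). It runs from hour 8 to 8 + 4 = hour 12.
After milling (finishes hour 6), mashing can start at hour 6 and finishes at hour 10.
For lautering: mashing (finishes hour 10, plus 1-hour gap → hour 11); milling (finishes hour 6). Taking the maximum gives a start of hour 11, and it finishes at 11 + 2 = hour 13.
Conditioning needs all of milling (finishes hour 6, plus 3-hour gap → hour 9); lautering (finishes hour 13, plus 3-hour gap → hour 16). That puts its earliest start at hour 16; it finishes at 16 + 4 = hour 20.
After lautering (finishes hour 13, plus 2-hour gap → hour 15), primary fermentation can start at hour 15 and finishes at hour 24.
For whirlpool: lautering (finishes hour 13); mashing (finishes hour 10). Taking the maximum gives a start of hour 13, and it finishes at 13 + 9 = hour 22.
Pitching has to wait for whirlpool (finishes hour 22, plus 2-hour gap → hour 24); milling (finishes hour 6); mashing (finishes hour 10). The latest of these is hour 24, so pitching runs hour 24 to 24 + 6 = hour 30.
All tasks are finished once the last one completes. Finish times: Milling at 6, Mashing at 10, Lautering at 13, Whirlpool at 22, Chilling at 12, Pitching at 30, Primary fermentation at 24, Conditioning at 20. The latest is hour 30.

30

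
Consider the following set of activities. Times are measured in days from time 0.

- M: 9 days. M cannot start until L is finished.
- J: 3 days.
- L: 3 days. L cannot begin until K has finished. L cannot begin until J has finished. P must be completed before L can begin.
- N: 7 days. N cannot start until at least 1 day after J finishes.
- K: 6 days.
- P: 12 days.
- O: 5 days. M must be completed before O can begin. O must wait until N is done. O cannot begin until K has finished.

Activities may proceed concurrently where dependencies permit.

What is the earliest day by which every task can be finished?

Nothing blocks P, so it runs from day 0 to day 12.
K can start immediately at day 0; it finishes at day 6.
J has no prerequisites, so it starts at day 0 and finishes at day 3.
N waits on J (finishes day 3, plus 1-day gap → day 4), so it starts at day 4 and finishes at 4 + 7 = day 11.
L cannot start until K (finishes day 6); J (finishes day 3); P (finishes day 12). The controlling bound is day 12, so L finishes at 12 + 3 = day 15.
M cannot begin until L (finishes day 15). It runs from day 15 to 15 + 9 = day 24.
O has to wait for M (finishes day 24); N (finishes day 11); K (finishes day 6). The latest of these is day 24, so O runs day 24 to 24 + 5 = day 29.
All tasks are finished once the last one completes. Finish times: J at 3, K at 6, L at 15, M at 24, N at 11, O at 29, P at 12. The latest is day 29.

29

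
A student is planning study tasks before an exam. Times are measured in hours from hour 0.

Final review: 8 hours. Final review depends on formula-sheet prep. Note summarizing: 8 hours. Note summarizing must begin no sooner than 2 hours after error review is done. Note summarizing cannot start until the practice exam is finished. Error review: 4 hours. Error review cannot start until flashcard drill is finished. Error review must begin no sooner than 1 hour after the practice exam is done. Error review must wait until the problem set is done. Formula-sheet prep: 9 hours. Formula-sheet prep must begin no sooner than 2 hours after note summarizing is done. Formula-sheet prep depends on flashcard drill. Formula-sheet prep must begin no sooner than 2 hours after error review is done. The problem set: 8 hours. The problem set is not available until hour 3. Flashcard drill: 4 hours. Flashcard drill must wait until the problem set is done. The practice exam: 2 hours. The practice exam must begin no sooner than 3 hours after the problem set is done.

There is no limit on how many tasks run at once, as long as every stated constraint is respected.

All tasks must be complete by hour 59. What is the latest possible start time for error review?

26

Final review must finish by hour 59; it takes 8 hours, so it must start by 59 − 8 = hour 51.
Since final review (must start by hour 51) depends on it, formula-sheet prep must finish by hour 51. Backing off its 9-hour duration gives a latest start of hour 42.
Note summarizing has to be done before formula-sheet prep (must start by hour 42, minus 2-hour gap → hour 40). That means finishing by hour 40, i.e. starting by 40 − 8 = hour 32.
Error review feeds note summarizing (must start by hour 32, minus 2-hour gap → hour 30); formula-sheet prep (must start by hour 42, minus 2-hour gap → hour 40). Taking the minimum, error review must finish by hour 30 and start by 30 − 4 = hour 26.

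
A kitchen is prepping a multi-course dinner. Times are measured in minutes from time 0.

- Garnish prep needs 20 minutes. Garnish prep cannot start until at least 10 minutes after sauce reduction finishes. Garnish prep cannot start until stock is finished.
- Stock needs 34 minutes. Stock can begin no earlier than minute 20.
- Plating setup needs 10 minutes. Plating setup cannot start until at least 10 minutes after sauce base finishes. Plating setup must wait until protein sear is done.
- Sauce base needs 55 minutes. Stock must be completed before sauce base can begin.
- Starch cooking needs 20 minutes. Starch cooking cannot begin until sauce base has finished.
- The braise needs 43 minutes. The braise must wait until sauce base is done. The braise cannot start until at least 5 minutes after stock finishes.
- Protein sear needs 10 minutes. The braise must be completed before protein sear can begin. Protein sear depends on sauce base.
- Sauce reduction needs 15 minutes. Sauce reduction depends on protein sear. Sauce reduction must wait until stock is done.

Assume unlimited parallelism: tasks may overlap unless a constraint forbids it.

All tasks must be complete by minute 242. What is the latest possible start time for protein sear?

187

Nothing follows garnish prep; the deadline of minute 242 is its only limit. It must start by 242 − 20 = minute 222.
Since garnish prep (must start by minute 222, minus 10-minute gap → minute 212) depends on it, sauce reduction must finish by minute 212. Backing off its 15-minute duration gives a latest start of minute 197.
Plating setup must finish by minute 242; it takes 10 minutes, so it must start by 242 − 10 = minute 232.
For protein sear: sauce reduction (must start by minute 197); plating setup (must start by minute 232). The most restrictive is minute 197; with a 10-minute duration, protein sear must start by minute 187.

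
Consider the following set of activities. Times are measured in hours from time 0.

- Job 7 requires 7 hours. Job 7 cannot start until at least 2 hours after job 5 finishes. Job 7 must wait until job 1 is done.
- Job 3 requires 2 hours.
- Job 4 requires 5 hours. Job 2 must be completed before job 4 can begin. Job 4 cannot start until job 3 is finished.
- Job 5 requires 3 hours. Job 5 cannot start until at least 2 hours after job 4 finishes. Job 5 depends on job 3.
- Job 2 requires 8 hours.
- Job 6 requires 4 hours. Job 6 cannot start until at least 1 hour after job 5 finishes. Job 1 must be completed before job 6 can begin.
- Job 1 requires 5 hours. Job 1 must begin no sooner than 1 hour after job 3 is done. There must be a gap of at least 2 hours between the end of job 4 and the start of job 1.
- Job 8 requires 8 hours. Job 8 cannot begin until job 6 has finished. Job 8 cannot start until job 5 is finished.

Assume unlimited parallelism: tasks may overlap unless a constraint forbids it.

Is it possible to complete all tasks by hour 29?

Job 3 has no prerequisites, so it starts at hour 0 and finishes at hour 2.
Job 2 has no prerequisites, so it starts at hour 0 and finishes at hour 8.
Job 4 has to wait for job 2 (finishes hour 8); job 3 (finishes hour 2). The latest of these is hour 8, so job 4 runs hour 8 to 8 + 5 = hour 13.
For job 5: job 4 (finishes hour 13, plus 2-hour gap → hour 15); job 3 (finishes hour 2). Taking the maximum gives a start of hour 15, and it finishes at 15 + 3 = hour 18.
Job 1 cannot start until job 3 (finishes hour 2, plus 1-hour gap → hour 3); job 4 (finishes hour 13, plus 2-hour gap → hour 15). The controlling bound is hour 15, so job 1 finishes at 15 + 5 = hour 20.
For job 7: job 5 (finishes hour 18, plus 2-hour gap → hour 20); job 1 (finishes hour 20). Taking the maximum gives a start of hour 20, and it finishes at 20 + 7 = hour 27.
Job 6 has to wait for job 5 (finishes hour 18, plus 1-hour gap → hour 19); job 1 (finishes hour 20). The latest of these is hour 20, so job 6 runs hour 20 to 20 + 4 = hour 24.
Job 8 cannot start until job 6 (finishes hour 24); job 5 (finishes hour 18). The controlling bound is hour 24, so job 8 finishes at 24 + 8 = hour 32.
The earliest everything can be done is hour 32, which is after the deadline of 29, so it is not possible.

No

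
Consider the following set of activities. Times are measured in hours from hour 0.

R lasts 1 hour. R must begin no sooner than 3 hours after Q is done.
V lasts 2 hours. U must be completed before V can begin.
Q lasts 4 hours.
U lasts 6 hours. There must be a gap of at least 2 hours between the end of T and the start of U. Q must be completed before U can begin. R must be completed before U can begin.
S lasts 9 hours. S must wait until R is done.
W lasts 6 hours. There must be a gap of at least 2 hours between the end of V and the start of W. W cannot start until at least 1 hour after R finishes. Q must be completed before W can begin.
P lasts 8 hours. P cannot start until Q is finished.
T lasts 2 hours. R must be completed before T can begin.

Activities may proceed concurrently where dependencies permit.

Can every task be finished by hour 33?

Q has no prerequisites, so it starts at hour 0 and finishes at hour 4.
After Q (finishes hour 4, plus 3-hour gap → hour 7), R can start at hour 7 and finishes at hour 8.
T waits on R (finishes hour 8), so it starts at hour 8 and finishes at 8 + 2 = hour 10.
For U: T (finishes hour 10, plus 2-hour gap → hour 12); Q (finishes hour 4); R (finishes hour 8). Taking the maximum gives a start of hour 12, and it finishes at 12 + 6 = hour 18.
V cannot begin until U (finishes hour 18). It runs from hour 18 to 18 + 2 = hour 20.
W cannot start until V (finishes hour 20, plus 2-hour gap → hour 22); R (finishes hour 8, plus 1-hour gap → hour 9); Q (finishes hour 4). The controlling bound is hour 22, so W finishes at 22 + 6 = hour 28.
S waits on R (finishes hour 8), so it starts at hour 8 and finishes at 8 + 9 = hour 17.
P waits on Q (finishes hour 4), so it starts at hour 4 and finishes at 4 + 8 = hour 12.
Every task is finished by hour 28, which is no later than the deadline of 33, so the schedule is feasible.

Yes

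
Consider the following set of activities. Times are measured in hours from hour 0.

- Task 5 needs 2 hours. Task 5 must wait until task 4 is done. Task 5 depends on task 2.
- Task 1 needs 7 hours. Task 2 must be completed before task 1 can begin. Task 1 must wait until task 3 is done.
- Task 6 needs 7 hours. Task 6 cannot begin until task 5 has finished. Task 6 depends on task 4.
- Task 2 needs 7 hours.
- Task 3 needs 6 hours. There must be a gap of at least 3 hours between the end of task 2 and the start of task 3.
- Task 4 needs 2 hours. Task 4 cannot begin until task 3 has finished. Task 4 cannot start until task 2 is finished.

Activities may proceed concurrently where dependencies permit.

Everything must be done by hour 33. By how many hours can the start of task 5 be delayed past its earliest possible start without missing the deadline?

6

Task 2 can start immediately at hour 0; it finishes at hour 7.
After task 2 (finishes hour 7, plus 3-hour gap → hour 10), task 3 can start at hour 10 and finishes at hour 16.
Task 4 cannot start until task 3 (finishes hour 16); task 2 (finishes hour 7). The controlling bound is hour 16, so task 4 finishes at 16 + 2 = hour 18.
For task 5: task 4 (finishes hour 18); task 2 (finishes hour 7). Taking the maximum gives a start of hour 18, and it finishes at 18 + 2 = hour 20.

Working backward from the deadline:
Nothing follows task 6; the deadline of hour 33 is its only limit. It must start by 33 − 7 = hour 26.
Task 5 must finish before task 6 (must start by hour 26). With a 2-hour duration, task 5 must start by 26 − 2 = hour 24.
So task 5 can start as early as hour 18 and as late as hour 24, giving 24 − 18 = 6 hours of slack.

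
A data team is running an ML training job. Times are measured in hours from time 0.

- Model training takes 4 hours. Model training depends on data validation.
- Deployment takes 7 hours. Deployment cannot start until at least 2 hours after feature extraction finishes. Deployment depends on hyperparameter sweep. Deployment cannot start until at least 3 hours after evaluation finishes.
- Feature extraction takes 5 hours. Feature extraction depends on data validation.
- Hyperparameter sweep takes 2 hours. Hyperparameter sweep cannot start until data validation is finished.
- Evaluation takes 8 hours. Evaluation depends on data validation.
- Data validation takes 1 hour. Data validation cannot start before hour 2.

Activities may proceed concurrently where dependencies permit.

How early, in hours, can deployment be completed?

After its own release at hour 2, data validation can start at hour 2 and finishes at hour 3.
Evaluation waits on data validation (finishes hour 3), so it starts at hour 3 and finishes at 3 + 8 = hour 11.
After data validation (finishes hour 3), hyperparameter sweep can start at hour 3 and finishes at hour 5.
After data validation (finishes hour 3), feature extraction can start at hour 3 and finishes at hour 8.
Deployment needs all of feature extraction (finishes hour 8, plus 2-hour gap → hour 10); hyperparameter sweep (finishes hour 5); evaluation (finishes hour 11, plus 3-hour gap → hour 14). That puts its earliest start at hour 14; it finishes at 14 + 7 = hour 21.

21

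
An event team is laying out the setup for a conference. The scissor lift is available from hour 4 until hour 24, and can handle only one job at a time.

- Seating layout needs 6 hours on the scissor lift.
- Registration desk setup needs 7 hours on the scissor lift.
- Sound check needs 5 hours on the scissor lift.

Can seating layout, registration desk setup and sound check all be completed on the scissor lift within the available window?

The scissor lift window is 24 − 4 = 20 hours.
Running back to back, the jobs need 6 + 7 + 5 = 18 hours on the scissor lift.
Since 18 ≤ 20, they fit within the window.

Yes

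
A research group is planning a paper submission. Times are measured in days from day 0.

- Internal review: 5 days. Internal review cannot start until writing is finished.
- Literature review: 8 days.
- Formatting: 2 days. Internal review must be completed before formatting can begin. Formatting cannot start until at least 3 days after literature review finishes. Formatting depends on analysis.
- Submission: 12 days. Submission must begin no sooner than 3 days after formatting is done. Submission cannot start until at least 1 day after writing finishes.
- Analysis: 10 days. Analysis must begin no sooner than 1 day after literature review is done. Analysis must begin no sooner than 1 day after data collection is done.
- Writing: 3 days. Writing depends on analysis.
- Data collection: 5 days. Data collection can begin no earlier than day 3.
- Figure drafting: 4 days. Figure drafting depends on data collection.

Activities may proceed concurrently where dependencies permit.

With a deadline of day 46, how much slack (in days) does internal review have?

Data collection cannot begin until its own release at day 3. It runs from day 3 to 3 + 5 = day 8.
Literature review can start immediately at day 0; it finishes at day 8.
Analysis has to wait for literature review (finishes day 8, plus 1-day gap → day 9); data collection (finishes day 8, plus 1-day gap → day 9). The latest of these is day 9, so analysis runs day 9 to 9 + 10 = day 19.
Writing waits on analysis (finishes day 19), so it starts at day 19 and finishes at 19 + 3 = day 22.
After writing (finishes day 22), internal review can start at day 22 and finishes at day 27.

Working backward from the deadline:
Submission has no dependents, so it just needs to finish by day 46. Starting by 46 − 12 = day 34 achieves that.
Formatting feeds into submission (must start by day 34, minus 3-day gap → day 31); so formatting must finish by day 31 and therefore start by day 29.
Internal review has to be done before formatting (must start by day 29). That means finishing by day 29, i.e. starting by 29 − 5 = day 24.
So internal review can start as early as day 22 and as late as day 24, giving 24 − 22 = 2 days of slack.

2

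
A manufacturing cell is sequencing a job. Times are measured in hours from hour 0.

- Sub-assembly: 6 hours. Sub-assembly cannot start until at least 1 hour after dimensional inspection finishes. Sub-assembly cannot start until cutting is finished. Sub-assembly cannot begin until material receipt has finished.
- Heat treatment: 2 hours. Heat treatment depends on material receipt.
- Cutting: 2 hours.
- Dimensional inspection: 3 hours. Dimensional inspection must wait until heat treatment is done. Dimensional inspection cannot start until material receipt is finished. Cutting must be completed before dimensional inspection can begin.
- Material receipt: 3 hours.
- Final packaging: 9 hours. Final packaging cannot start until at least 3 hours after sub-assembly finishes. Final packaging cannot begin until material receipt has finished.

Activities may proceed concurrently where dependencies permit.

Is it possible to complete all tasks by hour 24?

No

Cutting has no prerequisites, so it starts at hour 0 and finishes at hour 2.
Nothing blocks material receipt, so it runs from hour 0 to hour 3.
After material receipt (finishes hour 3), heat treatment can start at hour 3 and finishes at hour 5.
Dimensional inspection needs all of heat treatment (finishes hour 5); material receipt (finishes hour 3); cutting (finishes hour 2). That puts its earliest start at hour 5; it finishes at 5 + 3 = hour 8.
Sub-assembly has to wait for dimensional inspection (finishes hour 8, plus 1-hour gap → hour 9); cutting (finishes hour 2); material receipt (finishes hour 3). The latest of these is hour 9, so sub-assembly runs hour 9 to 9 + 6 = hour 15.
Final packaging has to wait for sub-assembly (finishes hour 15, plus 3-hour gap → hour 18); material receipt (finishes hour 3). The latest of these is hour 18, so final packaging runs hour 18 to 18 + 9 = hour 27.
The earliest everything can be done is hour 27, which is after the deadline of 24, so it is not possible.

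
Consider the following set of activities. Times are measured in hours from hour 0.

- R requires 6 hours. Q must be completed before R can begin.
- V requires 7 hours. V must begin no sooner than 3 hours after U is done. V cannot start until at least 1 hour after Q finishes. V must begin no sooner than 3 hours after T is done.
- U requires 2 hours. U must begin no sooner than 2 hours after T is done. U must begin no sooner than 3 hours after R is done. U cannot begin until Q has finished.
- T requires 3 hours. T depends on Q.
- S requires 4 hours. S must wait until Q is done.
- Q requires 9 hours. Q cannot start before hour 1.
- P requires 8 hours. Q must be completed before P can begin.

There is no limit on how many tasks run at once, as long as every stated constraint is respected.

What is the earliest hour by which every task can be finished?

31

Q waits on its own release at hour 1, so it starts at hour 1 and finishes at 1 + 9 = hour 10.
After Q (finishes hour 10), T can start at hour 10 and finishes at hour 13.
S cannot begin until Q (finishes hour 10). It runs from hour 10 to 10 + 4 = hour 14.
After Q (finishes hour 10), R can start at hour 10 and finishes at hour 16.
U needs all of T (finishes hour 13, plus 2-hour gap → hour 15); R (finishes hour 16, plus 3-hour gap → hour 19); Q (finishes hour 10). That puts its earliest start at hour 19; it finishes at 19 + 2 = hour 21.
V needs all of U (finishes hour 21, plus 3-hour gap → hour 24); Q (finishes hour 10, plus 1-hour gap → hour 11); T (finishes hour 13, plus 3-hour gap → hour 16). That puts its earliest start at hour 24; it finishes at 24 + 7 = hour 31.
P cannot begin until Q (finishes hour 10). It runs from hour 10 to 10 + 8 = hour 18.
All tasks are finished once the last one completes. Finish times: P at 18, Q at 10, R at 16, S at 14, T at 13, U at 21, V at 31. The latest is hour 31.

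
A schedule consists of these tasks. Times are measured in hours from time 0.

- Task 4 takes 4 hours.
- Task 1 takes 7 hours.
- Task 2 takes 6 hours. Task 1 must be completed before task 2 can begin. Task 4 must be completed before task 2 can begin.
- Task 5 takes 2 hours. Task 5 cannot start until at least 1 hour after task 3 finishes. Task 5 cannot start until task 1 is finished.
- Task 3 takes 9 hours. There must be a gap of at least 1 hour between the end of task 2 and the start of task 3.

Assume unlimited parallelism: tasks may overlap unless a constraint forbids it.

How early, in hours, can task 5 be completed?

Task 4 has no prerequisites, so it starts at hour 0 and finishes at hour 4.
Nothing blocks task 1, so it runs from hour 0 to hour 7.
Task 2 has to wait for task 1 (finishes hour 7); task 4 (finishes hour 4). The latest of these is hour 7, so task 2 runs hour 7 to 7 + 6 = hour 13.
Task 3 cannot begin until task 2 (finishes hour 13, plus 1-hour gap → hour 14). It runs from hour 14 to 14 + 9 = hour 23.
For task 5: task 3 (finishes hour 23, plus 1-hour gap → hour 24); task 1 (finishes hour 7). Taking the maximum gives a start of hour 24, and it finishes at 24 + 2 = hour 26.

26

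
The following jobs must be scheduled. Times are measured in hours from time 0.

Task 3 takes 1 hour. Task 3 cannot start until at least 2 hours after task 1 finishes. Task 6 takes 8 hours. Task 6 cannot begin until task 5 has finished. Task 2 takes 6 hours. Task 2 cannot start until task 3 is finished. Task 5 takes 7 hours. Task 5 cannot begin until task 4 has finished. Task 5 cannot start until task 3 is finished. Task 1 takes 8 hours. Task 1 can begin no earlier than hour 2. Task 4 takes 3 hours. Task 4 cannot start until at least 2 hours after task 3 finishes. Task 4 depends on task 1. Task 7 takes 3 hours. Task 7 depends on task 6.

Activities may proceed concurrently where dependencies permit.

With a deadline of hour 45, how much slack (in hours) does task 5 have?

After its own release at hour 2, task 1 can start at hour 2 and finishes at hour 10.
After task 1 (finishes hour 10, plus 2-hour gap → hour 12), task 3 can start at hour 12 and finishes at hour 13.
Task 4 needs all of task 3 (finishes hour 13, plus 2-hour gap → hour 15); task 1 (finishes hour 10). That puts its earliest start at hour 15; it finishes at 15 + 3 = hour 18.
Task 5 needs all of task 4 (finishes hour 18); task 3 (finishes hour 13). That puts its earliest start at hour 18; it finishes at 18 + 7 = hour 25.

Working backward from the deadline:
Task 7 must finish by hour 45; it takes 3 hours, so it must start by 45 − 3 = hour 42.
Task 6 must finish before task 7 (must start by hour 42). With an 8-hour duration, task 6 must start by 42 − 8 = hour 34.
Task 5 feeds into task 6 (must start by hour 34); so task 5 must finish by hour 34 and therefore start by hour 27.
So task 5 can start as early as hour 18 and as late as hour 27, giving 27 − 18 = 9 hours of slack.

9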